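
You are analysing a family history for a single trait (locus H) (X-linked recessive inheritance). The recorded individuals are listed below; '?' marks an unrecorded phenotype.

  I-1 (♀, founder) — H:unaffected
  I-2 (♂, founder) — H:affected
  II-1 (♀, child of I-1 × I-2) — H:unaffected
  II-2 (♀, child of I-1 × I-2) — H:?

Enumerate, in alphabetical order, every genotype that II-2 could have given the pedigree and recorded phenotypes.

II-2 ∈ {X^HX^h, X^hX^h}

H/I-1 un ·: X^HX^H|X^HX^h
H/I-2 aff ·: X^hY
H/II-1 un I-1×I-2: X^HX^h
H/II-2 ? I-1×I-2: X^HX^h|X^hX^h
⇒ H over [I-1,I-2,II-1,II-2]: 3 consistent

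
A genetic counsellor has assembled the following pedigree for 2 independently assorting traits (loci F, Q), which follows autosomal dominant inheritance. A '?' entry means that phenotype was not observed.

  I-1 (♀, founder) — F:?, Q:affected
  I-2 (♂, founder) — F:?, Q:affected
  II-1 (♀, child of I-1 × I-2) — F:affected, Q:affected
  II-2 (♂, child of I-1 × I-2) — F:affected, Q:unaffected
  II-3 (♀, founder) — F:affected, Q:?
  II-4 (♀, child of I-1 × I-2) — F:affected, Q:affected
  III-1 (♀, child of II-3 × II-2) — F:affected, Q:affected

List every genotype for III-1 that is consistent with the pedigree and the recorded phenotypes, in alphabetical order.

III-1 ∈ {FF Qq, Ff Qq}

F/I-1 ? ·: ff|Ff|FF
F/I-2 ? ·: ff|Ff|FF
F/II-1 aff I-1×I-2: Ff|FF
F/II-2 aff I-1×I-2: Ff|FF
F/II-3 aff ·: Ff|FF
F/II-4 aff I-1×I-2: Ff|FF
F/III-1 aff II-3×II-2: Ff|FF
⇒ F over [I-1,I-2,II-1,II-2,II-3,II-4,III-1]: 103 consistent
Q/I-1 aff ·: Qq
Q/I-2 aff ·: Qq
Q/II-1 aff I-1×I-2: Qq|QQ
Q/II-2 un I-1×I-2: qq
Q/II-3 ? ·: Qq|QQ
Q/II-4 aff I-1×I-2: Qq|QQ
Q/III-1 aff II-3×II-2: Qq
⇒ Q over [I-1,I-2,II-1,II-2,II-3,II-4,III-1]: 8 consistent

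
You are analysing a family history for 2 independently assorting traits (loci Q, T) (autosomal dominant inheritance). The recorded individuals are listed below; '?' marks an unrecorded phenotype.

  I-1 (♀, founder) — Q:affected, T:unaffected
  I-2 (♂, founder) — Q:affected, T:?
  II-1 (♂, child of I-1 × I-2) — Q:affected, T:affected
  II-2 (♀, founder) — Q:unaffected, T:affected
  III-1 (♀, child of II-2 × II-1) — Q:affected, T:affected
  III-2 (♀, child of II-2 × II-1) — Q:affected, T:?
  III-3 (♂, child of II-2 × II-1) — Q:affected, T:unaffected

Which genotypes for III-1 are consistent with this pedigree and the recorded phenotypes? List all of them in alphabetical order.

III-1 ∈ {Qq TT, Qq Tt}

Q/I-1 aff ·: Qq|QQ
Q/I-2 aff ·: Qq|QQ
Q/II-1 aff I-1×I-2: Qq|QQ
Q/II-2 un ·: qq
Q/III-1 aff II-2×II-1: Qq
Q/III-2 aff II-2×II-1: Qq
Q/III-3 aff II-2×II-1: Qq
⇒ Q over [I-1,I-2,II-1,II-2,III-1,III-2,III-3]: 7 consistent
T/I-1 un ·: tt
T/I-2 ? ·: Tt|TT
T/II-1 aff I-1×I-2: Tt
T/II-2 aff ·: Tt
T/III-1 aff II-2×II-1: Tt|TT
T/III-2 ? II-2×II-1: tt|Tt|TT
T/III-3 un II-2×II-1: tt
⇒ T over [I-1,I-2,II-1,II-2,III-1,III-2,III-3]: 12 consistent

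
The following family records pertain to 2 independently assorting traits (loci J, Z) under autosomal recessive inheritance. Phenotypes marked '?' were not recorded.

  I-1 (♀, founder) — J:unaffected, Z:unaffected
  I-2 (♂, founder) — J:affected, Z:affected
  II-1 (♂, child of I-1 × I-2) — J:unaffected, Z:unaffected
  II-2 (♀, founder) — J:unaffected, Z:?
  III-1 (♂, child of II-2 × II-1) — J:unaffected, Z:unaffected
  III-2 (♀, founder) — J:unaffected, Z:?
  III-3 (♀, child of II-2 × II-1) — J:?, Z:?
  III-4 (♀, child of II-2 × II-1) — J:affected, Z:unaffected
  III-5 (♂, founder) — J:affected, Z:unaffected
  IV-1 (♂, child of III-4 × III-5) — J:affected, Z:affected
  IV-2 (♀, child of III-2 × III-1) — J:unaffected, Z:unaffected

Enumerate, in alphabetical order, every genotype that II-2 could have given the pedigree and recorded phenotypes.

J/I-1 un ·: JJ|Jj
J/I-2 aff ·: jj
J/II-1 un I-1×I-2: Jj
J/II-2 un ·: Jj
J/III-1 un II-2×II-1: JJ|Jj
J/III-2 un ·: JJ|Jj
J/III-3 ? II-2×II-1: JJ|Jj|jj
J/III-4 aff II-2×II-1: jj
J/III-5 aff ·: jj
J/IV-1 aff III-4×III-5: jj
J/IV-2 un III-2×III-1: JJ|Jj
⇒ J over [I-1,I-2,II-1,II-2,III-1,III-2,III-3,III-4,III-5,IV-1,IV-2]: 42 consistent
Z/I-1 un ·: ZZ|Zz
Z/I-2 aff ·: zz
Z/II-1 un I-1×I-2: Zz
Z/II-2 ? ·: ZZ|Zz|zz
Z/III-1 un II-2×II-1: ZZ|Zz
Z/III-2 ? ·: ZZ|Zz|zz
Z/III-3 ? II-2×II-1: ZZ|Zz|zz
Z/III-4 un II-2×II-1: Zz
Z/III-5 un ·: Zz
Z/IV-1 aff III-4×III-5: zz
Z/IV-2 un III-2×III-1: ZZ|Zz
⇒ Z over [I-1,I-2,II-1,II-2,III-1,III-2,III-3,III-4,III-5,IV-1,IV-2]: 110 consistent

II-2 ∈ {Jj ZZ, Jj Zz, Jj zz}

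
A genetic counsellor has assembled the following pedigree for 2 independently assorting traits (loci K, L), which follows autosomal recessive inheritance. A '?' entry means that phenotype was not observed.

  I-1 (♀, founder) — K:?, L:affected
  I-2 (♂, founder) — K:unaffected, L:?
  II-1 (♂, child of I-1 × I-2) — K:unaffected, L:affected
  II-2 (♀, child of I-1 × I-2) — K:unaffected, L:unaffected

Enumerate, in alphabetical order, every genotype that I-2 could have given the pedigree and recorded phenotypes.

I-2 ∈ {KK Ll, Kk Ll}

K/I-1 ? ·: KK|Kk|kk
K/I-2 un ·: KK|Kk
K/II-1 un I-1×I-2: KK|Kk
K/II-2 un I-1×I-2: KK|Kk
⇒ K over [I-1,I-2,II-1,II-2]: 15 consistent
L/I-1 aff ·: ll
L/I-2 ? ·: Ll
L/II-1 aff I-1×I-2: ll
L/II-2 un I-1×I-2: Ll
⇒ L over [I-1,I-2,II-1,II-2]: 1 consistent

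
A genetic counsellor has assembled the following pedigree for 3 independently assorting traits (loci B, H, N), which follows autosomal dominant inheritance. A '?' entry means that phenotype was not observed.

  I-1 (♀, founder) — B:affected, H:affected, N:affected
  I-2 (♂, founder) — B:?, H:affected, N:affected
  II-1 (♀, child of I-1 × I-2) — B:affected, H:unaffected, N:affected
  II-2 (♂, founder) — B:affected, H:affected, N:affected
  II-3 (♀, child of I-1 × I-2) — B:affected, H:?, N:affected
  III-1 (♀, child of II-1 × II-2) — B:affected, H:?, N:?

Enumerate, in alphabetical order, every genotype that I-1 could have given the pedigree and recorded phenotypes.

B/I-1 aff ·: Bb|BB
B/I-2 ? ·: bb|Bb|BB
B/II-1 aff I-1×I-2: Bb|BB
B/II-2 aff ·: Bb|BB
B/II-3 aff I-1×I-2: Bb|BB
B/III-1 aff II-1×II-2: Bb|BB
⇒ B over [I-1,I-2,II-1,II-2,II-3,III-1]: 53 consistent
H/I-1 aff ·: Hh
H/I-2 aff ·: Hh
H/II-1 un I-1×I-2: hh
H/II-2 aff ·: Hh|HH
H/II-3 ? I-1×I-2: hh|Hh|HH
H/III-1 ? II-1×II-2: hh|Hh
⇒ H over [I-1,I-2,II-1,II-2,II-3,III-1]: 9 consistent
N/I-1 aff ·: Nn|NN
N/I-2 aff ·: Nn|NN
N/II-1 aff I-1×I-2: Nn|NN
N/II-2 aff ·: Nn|NN
N/II-3 aff I-1×I-2: Nn|NN
N/III-1 ? II-1×II-2: nn|Nn|NN
⇒ N over [I-1,I-2,II-1,II-2,II-3,III-1]: 51 consistent

I-1 ∈ {BB Hh NN, BB Hh Nn, Bb Hh NN, Bb Hh Nn}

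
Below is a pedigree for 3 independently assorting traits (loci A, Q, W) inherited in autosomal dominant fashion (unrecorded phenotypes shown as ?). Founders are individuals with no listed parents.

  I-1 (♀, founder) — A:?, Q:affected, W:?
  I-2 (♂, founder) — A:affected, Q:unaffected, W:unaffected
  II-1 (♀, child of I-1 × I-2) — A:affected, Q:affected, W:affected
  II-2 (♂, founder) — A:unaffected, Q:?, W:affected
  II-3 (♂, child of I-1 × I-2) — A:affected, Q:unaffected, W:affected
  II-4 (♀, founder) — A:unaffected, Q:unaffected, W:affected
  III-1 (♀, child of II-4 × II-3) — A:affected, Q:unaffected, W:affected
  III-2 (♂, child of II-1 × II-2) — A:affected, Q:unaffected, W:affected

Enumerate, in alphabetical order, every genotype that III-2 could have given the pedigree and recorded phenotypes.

III-2 ∈ {Aa qq WW, Aa qq Ww}

A/I-1 ? ·: aa|Aa|AA
A/I-2 aff ·: Aa|AA
A/II-1 aff I-1×I-2: Aa|AA
A/II-2 un ·: aa
A/II-3 aff I-1×I-2: Aa|AA
A/II-4 un ·: aa
A/III-1 aff II-4×II-3: Aa
A/III-2 aff II-1×II-2: Aa
⇒ A over [I-1,I-2,II-1,II-2,II-3,II-4,III-1,III-2]: 15 consistent
Q/I-1 aff ·: Qq
Q/I-2 un ·: qq
Q/II-1 aff I-1×I-2: Qq
Q/II-2 ? ·: qq|Qq
Q/II-3 un I-1×I-2: qq
Q/II-4 un ·: qq
Q/III-1 un II-4×II-3: qq
Q/III-2 un II-1×II-2: qq
⇒ Q over [I-1,I-2,II-1,II-2,II-3,II-4,III-1,III-2]: 2 consistent
W/I-1 ? ·: Ww|WW
W/I-2 un ·: ww
W/II-1 aff I-1×I-2: Ww
W/II-2 aff ·: Ww|WW
W/II-3 aff I-1×I-2: Ww
W/II-4 aff ·: Ww|WW
W/III-1 aff II-4×II-3: Ww|WW
W/III-2 aff II-1×II-2: Ww|WW
⇒ W over [I-1,I-2,II-1,II-2,II-3,II-4,III-1,III-2]: 32 consistent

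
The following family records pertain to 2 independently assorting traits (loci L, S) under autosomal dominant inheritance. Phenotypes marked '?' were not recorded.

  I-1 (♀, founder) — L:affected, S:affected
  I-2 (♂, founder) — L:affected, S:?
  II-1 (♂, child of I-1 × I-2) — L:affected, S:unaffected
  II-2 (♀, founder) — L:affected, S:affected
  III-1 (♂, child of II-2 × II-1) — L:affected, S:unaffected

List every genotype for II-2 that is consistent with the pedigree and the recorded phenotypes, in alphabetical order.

II-2 ∈ {LL Ss, Ll Ss}

L/I-1 aff ·: Ll|LL
L/I-2 aff ·: Ll|LL
L/II-1 aff I-1×I-2: Ll|LL
L/II-2 aff ·: Ll|LL
L/III-1 aff II-2×II-1: Ll|LL
⇒ L over [I-1,I-2,II-1,II-2,III-1]: 24 consistent
S/I-1 aff ·: Ss
S/I-2 ? ·: ss|Ss
S/II-1 un I-1×I-2: ss
S/II-2 aff ·: Ss
S/III-1 un II-2×II-1: ss
⇒ S over [I-1,I-2,II-1,II-2,III-1]: 2 consistent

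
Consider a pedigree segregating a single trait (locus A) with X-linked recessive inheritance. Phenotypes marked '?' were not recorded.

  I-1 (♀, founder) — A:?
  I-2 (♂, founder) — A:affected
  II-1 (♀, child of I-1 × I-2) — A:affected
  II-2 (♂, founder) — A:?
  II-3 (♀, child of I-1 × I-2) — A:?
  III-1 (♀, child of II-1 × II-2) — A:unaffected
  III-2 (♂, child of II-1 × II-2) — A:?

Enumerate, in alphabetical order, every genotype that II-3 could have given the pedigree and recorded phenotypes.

II-3 ∈ {X^AX^a, X^aX^a}

A/I-1 ? ·: X^AX^a|X^aX^a
A/I-2 aff ·: X^aY
A/II-1 aff I-1×I-2: X^aX^a
A/II-2 ? ·: X^AY
A/II-3 ? I-1×I-2: X^AX^a|X^aX^a
A/III-1 un II-1×II-2: X^AX^a
A/III-2 ? II-1×II-2: X^aY
⇒ A over [I-1,I-2,II-1,II-2,II-3,III-1,III-2]: 3 consistent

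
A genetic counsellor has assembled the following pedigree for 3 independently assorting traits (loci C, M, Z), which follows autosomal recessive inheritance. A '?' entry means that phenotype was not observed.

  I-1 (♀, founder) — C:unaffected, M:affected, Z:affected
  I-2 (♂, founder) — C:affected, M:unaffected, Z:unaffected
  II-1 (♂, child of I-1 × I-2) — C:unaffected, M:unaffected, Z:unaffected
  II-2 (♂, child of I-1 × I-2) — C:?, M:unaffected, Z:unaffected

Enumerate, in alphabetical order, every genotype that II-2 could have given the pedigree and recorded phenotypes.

II-2 ∈ {Cc Mm Zz, cc Mm Zz}

C/I-1 un ·: CC|Cc
C/I-2 aff ·: cc
C/II-1 un I-1×I-2: Cc
C/II-2 ? I-1×I-2: Cc|cc
⇒ C over [I-1,I-2,II-1,II-2]: 3 consistent
M/I-1 aff ·: mm
M/I-2 un ·: MM|Mm
M/II-1 un I-1×I-2: Mm
M/II-2 un I-1×I-2: Mm
⇒ M over [I-1,I-2,II-1,II-2]: 2 consistent
Z/I-1 aff ·: zz
Z/I-2 un ·: ZZ|Zz
Z/II-1 un I-1×I-2: Zz
Z/II-2 un I-1×I-2: Zz
⇒ Z over [I-1,I-2,II-1,II-2]: 2 consistent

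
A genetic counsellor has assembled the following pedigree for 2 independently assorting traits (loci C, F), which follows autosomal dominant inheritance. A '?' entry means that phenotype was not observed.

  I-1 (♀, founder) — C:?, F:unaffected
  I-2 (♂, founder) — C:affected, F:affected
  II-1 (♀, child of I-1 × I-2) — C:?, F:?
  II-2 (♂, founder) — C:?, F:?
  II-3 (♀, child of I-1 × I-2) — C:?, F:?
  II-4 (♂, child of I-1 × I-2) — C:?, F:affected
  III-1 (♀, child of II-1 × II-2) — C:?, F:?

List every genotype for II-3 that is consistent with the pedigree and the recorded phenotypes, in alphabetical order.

C/I-1 ? ·: cc|Cc|CC
C/I-2 aff ·: Cc|CC
C/II-1 ? I-1×I-2: cc|Cc|CC
C/II-2 ? ·: cc|Cc|CC
C/II-3 ? I-1×I-2: cc|Cc|CC
C/II-4 ? I-1×I-2: cc|Cc|CC
C/III-1 ? II-1×II-2: cc|Cc|CC
⇒ C over [I-1,I-2,II-1,II-2,II-3,II-4,III-1]: 278 consistent
F/I-1 un ·: ff
F/I-2 aff ·: Ff|FF
F/II-1 ? I-1×I-2: ff|Ff
F/II-2 ? ·: ff|Ff|FF
F/II-3 ? I-1×I-2: ff|Ff
F/II-4 aff I-1×I-2: Ff
F/III-1 ? II-1×II-2: ff|Ff|FF
⇒ F over [I-1,I-2,II-1,II-2,II-3,II-4,III-1]: 29 consistent

II-3 ∈ {CC Ff, CC ff, Cc Ff, Cc ff, cc Ff, cc ff}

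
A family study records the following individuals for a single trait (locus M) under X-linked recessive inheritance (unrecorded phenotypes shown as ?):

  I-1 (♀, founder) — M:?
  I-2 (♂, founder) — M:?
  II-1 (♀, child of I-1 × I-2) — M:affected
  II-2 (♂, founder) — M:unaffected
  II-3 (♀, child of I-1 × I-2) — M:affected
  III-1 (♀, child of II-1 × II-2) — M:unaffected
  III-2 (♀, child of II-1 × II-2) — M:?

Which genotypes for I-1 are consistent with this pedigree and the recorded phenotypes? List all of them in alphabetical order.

I-1 ∈ {X^MX^m, X^mX^m}

M/I-1 ? ·: X^MX^m|X^mX^m
M/I-2 ? ·: X^mY
M/II-1 aff I-1×I-2: X^mX^m
M/II-2 un ·: X^MY
M/II-3 aff I-1×I-2: X^mX^m
M/III-1 un II-1×II-2: X^MX^m
M/III-2 ? II-1×II-2: X^MX^m
⇒ M over [I-1,I-2,II-1,II-2,II-3,III-1,III-2]: 2 consistent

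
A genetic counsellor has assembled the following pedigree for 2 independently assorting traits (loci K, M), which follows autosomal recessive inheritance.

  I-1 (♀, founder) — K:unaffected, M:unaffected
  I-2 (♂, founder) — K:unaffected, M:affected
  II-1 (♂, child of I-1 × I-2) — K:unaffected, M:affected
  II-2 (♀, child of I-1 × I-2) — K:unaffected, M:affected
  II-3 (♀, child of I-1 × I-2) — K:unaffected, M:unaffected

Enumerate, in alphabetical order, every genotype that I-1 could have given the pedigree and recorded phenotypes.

K/I-1 un ·: KK|Kk
K/I-2 un ·: KK|Kk
K/II-1 un I-1×I-2: KK|Kk
K/II-2 un I-1×I-2: KK|Kk
K/II-3 un I-1×I-2: KK|Kk
⇒ K over [I-1,I-2,II-1,II-2,II-3]: 25 consistent
M/I-1 un ·: Mm
M/I-2 aff ·: mm
M/II-1 aff I-1×I-2: mm
M/II-2 aff I-1×I-2: mm
M/II-3 un I-1×I-2: Mm
⇒ M over [I-1,I-2,II-1,II-2,II-3]: 1 consistent

I-1 ∈ {KK Mm, Kk Mm}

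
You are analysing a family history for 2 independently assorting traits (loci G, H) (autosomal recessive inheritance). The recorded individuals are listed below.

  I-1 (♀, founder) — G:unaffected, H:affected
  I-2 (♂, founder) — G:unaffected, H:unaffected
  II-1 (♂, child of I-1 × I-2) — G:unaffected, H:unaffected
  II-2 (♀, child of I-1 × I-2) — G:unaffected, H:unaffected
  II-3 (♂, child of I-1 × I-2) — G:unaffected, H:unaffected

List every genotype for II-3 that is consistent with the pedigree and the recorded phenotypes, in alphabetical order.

II-3 ∈ {GG Hh, Gg Hh}

G/I-1 un ·: GG|Gg
G/I-2 un ·: GG|Gg
G/II-1 un I-1×I-2: GG|Gg
G/II-2 un I-1×I-2: GG|Gg
G/II-3 un I-1×I-2: GG|Gg
⇒ G over [I-1,I-2,II-1,II-2,II-3]: 25 consistent
H/I-1 aff ·: hh
H/I-2 un ·: HH|Hh
H/II-1 un I-1×I-2: Hh
H/II-2 un I-1×I-2: Hh
H/II-3 un I-1×I-2: Hh
⇒ H over [I-1,I-2,II-1,II-2,II-3]: 2 consistent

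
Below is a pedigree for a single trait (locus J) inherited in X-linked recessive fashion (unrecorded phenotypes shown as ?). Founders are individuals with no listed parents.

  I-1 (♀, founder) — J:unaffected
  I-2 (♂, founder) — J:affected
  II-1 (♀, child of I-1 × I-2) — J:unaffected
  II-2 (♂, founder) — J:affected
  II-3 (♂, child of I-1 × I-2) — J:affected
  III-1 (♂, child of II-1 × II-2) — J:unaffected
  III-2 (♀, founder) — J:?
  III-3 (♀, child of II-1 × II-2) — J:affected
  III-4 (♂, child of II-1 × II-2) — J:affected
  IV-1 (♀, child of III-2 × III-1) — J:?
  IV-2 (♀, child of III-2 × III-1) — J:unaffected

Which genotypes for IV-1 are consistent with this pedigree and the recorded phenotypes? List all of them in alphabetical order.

J/I-1 un ·: X^JX^j
J/I-2 aff ·: X^jY
J/II-1 un I-1×I-2: X^JX^j
J/II-2 aff ·: X^jY
J/II-3 aff I-1×I-2: X^jY
J/III-1 un II-1×II-2: X^JY
J/III-2 ? ·: X^JX^J|X^JX^j|X^jX^j
J/III-3 aff II-1×II-2: X^jX^j
J/III-4 aff II-1×II-2: X^jY
J/IV-1 ? III-2×III-1: X^JX^J|X^JX^j
J/IV-2 un III-2×III-1: X^JX^J|X^JX^j
⇒ J over [I-1,I-2,II-1,II-2,II-3,III-1,III-2,III-3,III-4,IV-1,IV-2]: 6 consistent

IV-1 ∈ {X^JX^J, X^JX^j}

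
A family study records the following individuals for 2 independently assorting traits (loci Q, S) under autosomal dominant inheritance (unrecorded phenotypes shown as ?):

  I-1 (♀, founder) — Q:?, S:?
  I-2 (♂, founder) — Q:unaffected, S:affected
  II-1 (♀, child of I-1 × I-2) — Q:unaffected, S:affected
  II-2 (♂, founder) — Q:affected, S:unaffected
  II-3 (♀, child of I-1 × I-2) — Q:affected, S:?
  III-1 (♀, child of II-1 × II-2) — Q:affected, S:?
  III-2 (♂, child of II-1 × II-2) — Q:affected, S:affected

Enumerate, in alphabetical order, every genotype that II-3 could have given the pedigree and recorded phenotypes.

II-3 ∈ {Qq SS, Qq Ss, Qq ss}

Q/I-1 ? ·: Qq
Q/I-2 un ·: qq
Q/II-1 un I-1×I-2: qq
Q/II-2 aff ·: Qq|QQ
Q/II-3 aff I-1×I-2: Qq
Q/III-1 aff II-1×II-2: Qq
Q/III-2 aff II-1×II-2: Qq
⇒ Q over [I-1,I-2,II-1,II-2,II-3,III-1,III-2]: 2 consistent
S/I-1 ? ·: ss|Ss|SS
S/I-2 aff ·: Ss|SS
S/II-1 aff I-1×I-2: Ss|SS
S/II-2 un ·: ss
S/II-3 ? I-1×I-2: ss|Ss|SS
S/III-1 ? II-1×II-2: ss|Ss
S/III-2 aff II-1×II-2: Ss
⇒ S over [I-1,I-2,II-1,II-2,II-3,III-1,III-2]: 28 consistent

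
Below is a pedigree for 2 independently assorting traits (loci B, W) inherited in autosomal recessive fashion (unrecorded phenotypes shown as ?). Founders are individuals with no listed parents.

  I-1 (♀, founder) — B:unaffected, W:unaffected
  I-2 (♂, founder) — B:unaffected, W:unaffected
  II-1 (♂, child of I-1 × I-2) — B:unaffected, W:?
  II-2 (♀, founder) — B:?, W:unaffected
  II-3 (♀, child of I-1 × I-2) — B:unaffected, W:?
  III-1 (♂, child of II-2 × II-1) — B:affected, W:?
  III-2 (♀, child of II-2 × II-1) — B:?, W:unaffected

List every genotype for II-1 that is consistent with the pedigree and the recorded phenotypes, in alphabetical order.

B/I-1 un ·: BB|Bb
B/I-2 un ·: BB|Bb
B/II-1 un I-1×I-2: Bb
B/II-2 ? ·: Bb|bb
B/II-3 un I-1×I-2: BB|Bb
B/III-1 aff II-2×II-1: bb
B/III-2 ? II-2×II-1: BB|Bb|bb
⇒ B over [I-1,I-2,II-1,II-2,II-3,III-1,III-2]: 30 consistent
W/I-1 un ·: WW|Ww
W/I-2 un ·: WW|Ww
W/II-1 ? I-1×I-2: WW|Ww|ww
W/II-2 un ·: WW|Ww
W/II-3 ? I-1×I-2: WW|Ww|ww
W/III-1 ? II-2×II-1: WW|Ww|ww
W/III-2 un II-2×II-1: WW|Ww
⇒ W over [I-1,I-2,II-1,II-2,II-3,III-1,III-2]: 119 consistent

II-1 ∈ {Bb WW, Bb Ww, Bb ww}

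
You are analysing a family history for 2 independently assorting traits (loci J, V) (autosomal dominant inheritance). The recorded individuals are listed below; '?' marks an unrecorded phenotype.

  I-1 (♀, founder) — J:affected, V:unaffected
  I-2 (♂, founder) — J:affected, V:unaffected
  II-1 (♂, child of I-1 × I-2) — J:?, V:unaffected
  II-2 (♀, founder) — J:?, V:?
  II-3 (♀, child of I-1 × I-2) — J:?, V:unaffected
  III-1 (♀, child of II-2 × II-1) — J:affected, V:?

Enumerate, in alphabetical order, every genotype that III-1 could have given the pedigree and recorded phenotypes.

J/I-1 aff ·: Jj|JJ
J/I-2 aff ·: Jj|JJ
J/II-1 ? I-1×I-2: jj|Jj|JJ
J/II-2 ? ·: jj|Jj|JJ
J/II-3 ? I-1×I-2: jj|Jj|JJ
J/III-1 aff II-2×II-1: Jj|JJ
⇒ J over [I-1,I-2,II-1,II-2,II-3,III-1]: 73 consistent
V/I-1 un ·: vv
V/I-2 un ·: vv
V/II-1 un I-1×I-2: vv
V/II-2 ? ·: vv|Vv|VV
V/II-3 un I-1×I-2: vv
V/III-1 ? II-2×II-1: vv|Vv
⇒ V over [I-1,I-2,II-1,II-2,II-3,III-1]: 4 consistent

III-1 ∈ {JJ Vv, JJ vv, Jj Vv, Jj vv}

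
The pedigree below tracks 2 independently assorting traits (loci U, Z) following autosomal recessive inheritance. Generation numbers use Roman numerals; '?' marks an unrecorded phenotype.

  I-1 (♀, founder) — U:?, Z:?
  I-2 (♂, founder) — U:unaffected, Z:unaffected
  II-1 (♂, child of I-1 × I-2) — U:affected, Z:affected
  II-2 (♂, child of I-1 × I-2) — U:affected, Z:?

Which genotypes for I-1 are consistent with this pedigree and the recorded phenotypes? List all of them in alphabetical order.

I-1 ∈ {Uu Zz, Uu zz, uu Zz, uu zz}

U/I-1 ? ·: Uu|uu
U/I-2 un ·: Uu
U/II-1 aff I-1×I-2: uu
U/II-2 aff I-1×I-2: uu
⇒ U over [I-1,I-2,II-1,II-2]: 2 consistent
Z/I-1 ? ·: Zz|zz
Z/I-2 un ·: Zz
Z/II-1 aff I-1×I-2: zz
Z/II-2 ? I-1×I-2: ZZ|Zz|zz
⇒ Z over [I-1,I-2,II-1,II-2]: 5 consistent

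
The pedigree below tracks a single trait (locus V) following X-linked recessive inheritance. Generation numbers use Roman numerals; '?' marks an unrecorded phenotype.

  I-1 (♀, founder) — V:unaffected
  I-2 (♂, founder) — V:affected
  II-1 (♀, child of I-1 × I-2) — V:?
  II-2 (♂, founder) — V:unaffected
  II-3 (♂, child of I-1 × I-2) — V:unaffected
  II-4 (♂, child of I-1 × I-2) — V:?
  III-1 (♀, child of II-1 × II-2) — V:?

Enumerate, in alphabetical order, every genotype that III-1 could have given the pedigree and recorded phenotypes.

V/I-1 un ·: X^VX^V|X^VX^v
V/I-2 aff ·: X^vY
V/II-1 ? I-1×I-2: X^VX^v|X^vX^v
V/II-2 un ·: X^VY
V/II-3 un I-1×I-2: X^VY
V/II-4 ? I-1×I-2: X^VY|X^vY
V/III-1 ? II-1×II-2: X^VX^V|X^VX^v
⇒ V over [I-1,I-2,II-1,II-2,II-3,II-4,III-1]: 8 consistent

III-1 ∈ {X^VX^V, X^VX^v}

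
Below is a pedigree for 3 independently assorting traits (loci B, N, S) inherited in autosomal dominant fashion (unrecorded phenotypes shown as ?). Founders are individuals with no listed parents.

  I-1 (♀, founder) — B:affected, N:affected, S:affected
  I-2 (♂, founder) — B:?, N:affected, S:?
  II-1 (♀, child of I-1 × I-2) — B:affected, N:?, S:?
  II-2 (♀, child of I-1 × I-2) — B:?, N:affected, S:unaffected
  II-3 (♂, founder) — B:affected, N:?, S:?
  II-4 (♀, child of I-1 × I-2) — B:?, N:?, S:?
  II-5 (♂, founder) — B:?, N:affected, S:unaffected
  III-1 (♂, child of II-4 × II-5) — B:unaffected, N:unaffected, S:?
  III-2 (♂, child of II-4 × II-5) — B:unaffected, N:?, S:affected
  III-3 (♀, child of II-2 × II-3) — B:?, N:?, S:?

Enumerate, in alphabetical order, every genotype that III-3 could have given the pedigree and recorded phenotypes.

B/I-1 aff ·: Bb|BB
B/I-2 ? ·: bb|Bb|BB
B/II-1 aff I-1×I-2: Bb|BB
B/II-2 ? I-1×I-2: bb|Bb|BB
B/II-3 aff ·: Bb|BB
B/II-4 ? I-1×I-2: bb|Bb
B/II-5 ? ·: bb|Bb
B/III-1 un II-4×II-5: bb
B/III-2 un II-4×II-5: bb
B/III-3 ? II-2×II-3: bb|Bb|BB
⇒ B over [I-1,I-2,II-1,II-2,II-3,II-4,II-5,III-1,III-2,III-3]: 194 consistent
N/I-1 aff ·: Nn|NN
N/I-2 aff ·: Nn|NN
N/II-1 ? I-1×I-2: nn|Nn|NN
N/II-2 aff I-1×I-2: Nn|NN
N/II-3 ? ·: nn|Nn|NN
N/II-4 ? I-1×I-2: nn|Nn
N/II-5 aff ·: Nn
N/III-1 un II-4×II-5: nn
N/III-2 ? II-4×II-5: nn|Nn|NN
N/III-3 ? II-2×II-3: nn|Nn|NN
⇒ N over [I-1,I-2,II-1,II-2,II-3,II-4,II-5,III-1,III-2,III-3]: 297 consistent
S/I-1 aff ·: Ss
S/I-2 ? ·: ss|Ss
S/II-1 ? I-1×I-2: ss|Ss|SS
S/II-2 un I-1×I-2: ss
S/II-3 ? ·: ss|Ss|SS
S/II-4 ? I-1×I-2: Ss|SS
S/II-5 un ·: ss
S/III-1 ? II-4×II-5: ss|Ss
S/III-2 aff II-4×II-5: Ss
S/III-3 ? II-2×II-3: ss|Ss
⇒ S over [I-1,I-2,II-1,II-2,II-3,II-4,II-5,III-1,III-2,III-3]: 52 consistent

III-3 ∈ {BB NN Ss, BB NN ss, BB Nn Ss, BB Nn ss, BB nn Ss, BB nn ss, Bb NN Ss, Bb NN ss, Bb Nn Ss, Bb Nn ss, Bb nn Ss, Bb nn ss, bb NN Ss, bb NN ss, bb Nn Ss, bb Nn ss, bb nn Ss, bb nn ss}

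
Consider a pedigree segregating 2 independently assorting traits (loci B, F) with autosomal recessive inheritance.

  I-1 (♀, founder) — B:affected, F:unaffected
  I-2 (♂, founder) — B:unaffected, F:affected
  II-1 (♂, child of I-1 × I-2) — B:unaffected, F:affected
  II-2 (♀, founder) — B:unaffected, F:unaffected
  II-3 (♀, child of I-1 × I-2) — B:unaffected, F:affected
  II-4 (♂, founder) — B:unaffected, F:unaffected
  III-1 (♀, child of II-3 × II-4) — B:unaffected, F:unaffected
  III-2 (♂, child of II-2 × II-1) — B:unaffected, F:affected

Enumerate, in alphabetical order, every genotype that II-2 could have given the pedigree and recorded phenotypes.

B/I-1 aff ·: bb
B/I-2 un ·: BB|Bb
B/II-1 un I-1×I-2: Bb
B/II-2 un ·: BB|Bb
B/II-3 un I-1×I-2: Bb
B/II-4 un ·: BB|Bb
B/III-1 un II-3×II-4: BB|Bb
B/III-2 un II-2×II-1: BB|Bb
⇒ B over [I-1,I-2,II-1,II-2,II-3,II-4,III-1,III-2]: 32 consistent
F/I-1 un ·: Ff
F/I-2 aff ·: ff
F/II-1 aff I-1×I-2: ff
F/II-2 un ·: Ff
F/II-3 aff I-1×I-2: ff
F/II-4 un ·: FF|Ff
F/III-1 un II-3×II-4: Ff
F/III-2 aff II-2×II-1: ff
⇒ F over [I-1,I-2,II-1,II-2,II-3,II-4,III-1,III-2]: 2 consistent

II-2 ∈ {BB Ff, Bb Ff}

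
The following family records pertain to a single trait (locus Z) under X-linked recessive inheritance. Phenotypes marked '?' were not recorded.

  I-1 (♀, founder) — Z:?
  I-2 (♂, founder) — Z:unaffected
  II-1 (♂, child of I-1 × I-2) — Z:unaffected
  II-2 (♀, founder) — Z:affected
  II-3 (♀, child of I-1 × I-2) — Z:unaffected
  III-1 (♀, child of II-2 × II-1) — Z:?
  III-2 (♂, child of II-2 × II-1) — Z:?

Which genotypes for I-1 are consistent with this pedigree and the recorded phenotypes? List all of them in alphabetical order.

Z/I-1 ? ·: X^ZX^Z|X^ZX^z
Z/I-2 un ·: X^ZY
Z/II-1 un I-1×I-2: X^ZY
Z/II-2 aff ·: X^zX^z
Z/II-3 un I-1×I-2: X^ZX^Z|X^ZX^z
Z/III-1 ? II-2×II-1: X^ZX^z
Z/III-2 ? II-2×II-1: X^zY
⇒ Z over [I-1,I-2,II-1,II-2,II-3,III-1,III-2]: 3 consistent

I-1 ∈ {X^ZX^Z, X^ZX^z}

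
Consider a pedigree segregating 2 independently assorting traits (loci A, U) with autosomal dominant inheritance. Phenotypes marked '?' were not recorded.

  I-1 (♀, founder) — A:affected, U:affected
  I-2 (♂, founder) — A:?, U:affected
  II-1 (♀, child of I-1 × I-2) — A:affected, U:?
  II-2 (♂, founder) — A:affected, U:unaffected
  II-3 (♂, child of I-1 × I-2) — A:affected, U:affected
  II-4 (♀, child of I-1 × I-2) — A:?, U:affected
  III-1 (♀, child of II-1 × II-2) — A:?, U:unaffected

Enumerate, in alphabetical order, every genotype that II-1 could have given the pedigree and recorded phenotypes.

II-1 ∈ {AA Uu, AA uu, Aa Uu, Aa uu}

A/I-1 aff ·: Aa|AA
A/I-2 ? ·: aa|Aa|AA
A/II-1 aff I-1×I-2: Aa|AA
A/II-2 aff ·: Aa|AA
A/II-3 aff I-1×I-2: Aa|AA
A/II-4 ? I-1×I-2: aa|Aa|AA
A/III-1 ? II-1×II-2: aa|Aa|AA
⇒ A over [I-1,I-2,II-1,II-2,II-3,II-4,III-1]: 130 consistent
U/I-1 aff ·: Uu|UU
U/I-2 aff ·: Uu|UU
U/II-1 ? I-1×I-2: uu|Uu
U/II-2 un ·: uu
U/II-3 aff I-1×I-2: Uu|UU
U/II-4 aff I-1×I-2: Uu|UU
U/III-1 un II-1×II-2: uu
⇒ U over [I-1,I-2,II-1,II-2,II-3,II-4,III-1]: 16 consistent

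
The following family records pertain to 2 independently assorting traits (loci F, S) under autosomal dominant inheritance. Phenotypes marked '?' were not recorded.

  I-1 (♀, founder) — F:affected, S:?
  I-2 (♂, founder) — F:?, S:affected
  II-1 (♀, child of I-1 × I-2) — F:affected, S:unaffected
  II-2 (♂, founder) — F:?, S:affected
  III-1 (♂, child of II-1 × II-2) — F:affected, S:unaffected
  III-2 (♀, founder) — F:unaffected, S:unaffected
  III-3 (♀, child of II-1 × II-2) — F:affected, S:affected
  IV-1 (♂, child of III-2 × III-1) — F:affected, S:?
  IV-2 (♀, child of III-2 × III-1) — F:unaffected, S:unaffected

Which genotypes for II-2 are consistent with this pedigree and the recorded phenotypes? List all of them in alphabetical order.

II-2 ∈ {FF Ss, Ff Ss, ff Ss}

F/I-1 aff ·: Ff|FF
F/I-2 ? ·: ff|Ff|FF
F/II-1 aff I-1×I-2: Ff|FF
F/II-2 ? ·: ff|Ff|FF
F/III-1 aff II-1×II-2: Ff
F/III-2 un ·: ff
F/III-3 aff II-1×II-2: Ff|FF
F/IV-1 aff III-2×III-1: Ff
F/IV-2 un III-2×III-1: ff
⇒ F over [I-1,I-2,II-1,II-2,III-1,III-2,III-3,IV-1,IV-2]: 37 consistent
S/I-1 ? ·: ss|Ss
S/I-2 aff ·: Ss
S/II-1 un I-1×I-2: ss
S/II-2 aff ·: Ss
S/III-1 un II-1×II-2: ss
S/III-2 un ·: ss
S/III-3 aff II-1×II-2: Ss
S/IV-1 ? III-2×III-1: ss
S/IV-2 un III-2×III-1: ss
⇒ S over [I-1,I-2,II-1,II-2,III-1,III-2,III-3,IV-1,IV-2]: 2 consistent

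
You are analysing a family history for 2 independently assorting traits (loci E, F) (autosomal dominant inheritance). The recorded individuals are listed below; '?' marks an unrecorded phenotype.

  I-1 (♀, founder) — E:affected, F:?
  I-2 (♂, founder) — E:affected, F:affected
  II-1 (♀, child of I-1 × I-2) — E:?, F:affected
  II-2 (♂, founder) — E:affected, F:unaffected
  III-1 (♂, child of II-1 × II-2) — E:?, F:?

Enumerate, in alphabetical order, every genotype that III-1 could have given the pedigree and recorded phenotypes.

III-1 ∈ {EE Ff, EE ff, Ee Ff, Ee ff, ee Ff, ee ff}

E/I-1 aff ·: Ee|EE
E/I-2 aff ·: Ee|EE
E/II-1 ? I-1×I-2: ee|Ee|EE
E/II-2 aff ·: Ee|EE
E/III-1 ? II-1×II-2: ee|Ee|EE
⇒ E over [I-1,I-2,II-1,II-2,III-1]: 30 consistent
F/I-1 ? ·: ff|Ff|FF
F/I-2 aff ·: Ff|FF
F/II-1 aff I-1×I-2: Ff|FF
F/II-2 un ·: ff
F/III-1 ? II-1×II-2: ff|Ff
⇒ F over [I-1,I-2,II-1,II-2,III-1]: 14 consistent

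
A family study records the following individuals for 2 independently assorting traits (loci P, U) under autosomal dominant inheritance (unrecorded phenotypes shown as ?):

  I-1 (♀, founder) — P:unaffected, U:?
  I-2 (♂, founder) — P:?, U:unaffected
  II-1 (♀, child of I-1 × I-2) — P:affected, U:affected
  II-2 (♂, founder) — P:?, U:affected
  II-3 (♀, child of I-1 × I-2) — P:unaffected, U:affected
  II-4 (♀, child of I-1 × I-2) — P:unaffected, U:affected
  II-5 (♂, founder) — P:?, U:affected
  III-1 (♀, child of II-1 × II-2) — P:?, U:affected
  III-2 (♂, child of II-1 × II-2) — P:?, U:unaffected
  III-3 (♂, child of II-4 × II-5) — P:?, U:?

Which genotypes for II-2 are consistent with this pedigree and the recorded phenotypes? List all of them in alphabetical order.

II-2 ∈ {PP Uu, Pp Uu, pp Uu}

P/I-1 un ·: pp
P/I-2 ? ·: Pp
P/II-1 aff I-1×I-2: Pp
P/II-2 ? ·: pp|Pp|PP
P/II-3 un I-1×I-2: pp
P/II-4 un I-1×I-2: pp
P/II-5 ? ·: pp|Pp|PP
P/III-1 ? II-1×II-2: pp|Pp|PP
P/III-2 ? II-1×II-2: pp|Pp|PP
P/III-3 ? II-4×II-5: pp|Pp
⇒ P over [I-1,I-2,II-1,II-2,II-3,II-4,II-5,III-1,III-2,III-3]: 68 consistent
U/I-1 ? ·: Uu|UU
U/I-2 un ·: uu
U/II-1 aff I-1×I-2: Uu
U/II-2 aff ·: Uu
U/II-3 aff I-1×I-2: Uu
U/II-4 aff I-1×I-2: Uu
U/II-5 aff ·: Uu|UU
U/III-1 aff II-1×II-2: Uu|UU
U/III-2 un II-1×II-2: uu
U/III-3 ? II-4×II-5: uu|Uu|UU
⇒ U over [I-1,I-2,II-1,II-2,II-3,II-4,II-5,III-1,III-2,III-3]: 20 consistent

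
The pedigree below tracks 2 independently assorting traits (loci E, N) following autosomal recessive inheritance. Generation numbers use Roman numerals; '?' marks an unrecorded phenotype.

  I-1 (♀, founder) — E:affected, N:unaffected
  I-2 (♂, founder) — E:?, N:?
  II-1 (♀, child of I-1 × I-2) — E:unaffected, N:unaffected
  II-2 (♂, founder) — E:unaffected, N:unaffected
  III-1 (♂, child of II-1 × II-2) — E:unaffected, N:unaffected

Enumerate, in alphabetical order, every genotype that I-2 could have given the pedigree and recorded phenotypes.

I-2 ∈ {EE NN, EE Nn, EE nn, Ee NN, Ee Nn, Ee nn}

E/I-1 aff ·: ee
E/I-2 ? ·: EE|Ee
E/II-1 un I-1×I-2: Ee
E/II-2 un ·: EE|Ee
E/III-1 un II-1×II-2: EE|Ee
⇒ E over [I-1,I-2,II-1,II-2,III-1]: 8 consistent
N/I-1 un ·: NN|Nn
N/I-2 ? ·: NN|Nn|nn
N/II-1 un I-1×I-2: NN|Nn
N/II-2 un ·: NN|Nn
N/III-1 un II-1×II-2: NN|Nn
⇒ N over [I-1,I-2,II-1,II-2,III-1]: 32 consistent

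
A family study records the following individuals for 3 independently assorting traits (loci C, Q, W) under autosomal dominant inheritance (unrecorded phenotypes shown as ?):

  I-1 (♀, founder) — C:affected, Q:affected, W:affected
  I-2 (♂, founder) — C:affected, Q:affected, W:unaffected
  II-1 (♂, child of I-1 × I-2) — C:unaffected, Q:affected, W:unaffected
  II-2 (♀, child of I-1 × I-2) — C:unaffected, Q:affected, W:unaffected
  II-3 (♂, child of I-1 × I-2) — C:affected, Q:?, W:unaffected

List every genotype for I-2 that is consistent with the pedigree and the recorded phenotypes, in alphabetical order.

I-2 ∈ {Cc QQ ww, Cc Qq ww}

C/I-1 aff ·: Cc
C/I-2 aff ·: Cc
C/II-1 un I-1×I-2: cc
C/II-2 un I-1×I-2: cc
C/II-3 aff I-1×I-2: Cc|CC
⇒ C over [I-1,I-2,II-1,II-2,II-3]: 2 consistent
Q/I-1 aff ·: Qq|QQ
Q/I-2 aff ·: Qq|QQ
Q/II-1 aff I-1×I-2: Qq|QQ
Q/II-2 aff I-1×I-2: Qq|QQ
Q/II-3 ? I-1×I-2: qq|Qq|QQ
⇒ Q over [I-1,I-2,II-1,II-2,II-3]: 29 consistent
W/I-1 aff ·: Ww
W/I-2 un ·: ww
W/II-1 un I-1×I-2: ww
W/II-2 un I-1×I-2: ww
W/II-3 un I-1×I-2: ww
⇒ W over [I-1,I-2,II-1,II-2,II-3]: 1 consistent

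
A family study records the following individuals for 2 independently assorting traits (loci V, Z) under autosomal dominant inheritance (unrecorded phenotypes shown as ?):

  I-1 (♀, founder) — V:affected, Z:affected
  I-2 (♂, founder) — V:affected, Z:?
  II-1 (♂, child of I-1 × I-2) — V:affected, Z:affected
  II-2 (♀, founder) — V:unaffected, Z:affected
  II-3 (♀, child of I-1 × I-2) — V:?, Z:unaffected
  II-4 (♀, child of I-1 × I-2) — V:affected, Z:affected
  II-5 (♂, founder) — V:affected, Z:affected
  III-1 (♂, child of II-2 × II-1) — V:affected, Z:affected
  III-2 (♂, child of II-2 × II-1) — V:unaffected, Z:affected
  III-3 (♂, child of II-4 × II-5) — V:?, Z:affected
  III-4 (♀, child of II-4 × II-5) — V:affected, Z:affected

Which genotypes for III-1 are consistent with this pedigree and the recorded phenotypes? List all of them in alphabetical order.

V/I-1 aff ·: Vv|VV
V/I-2 aff ·: Vv|VV
V/II-1 aff I-1×I-2: Vv
V/II-2 un ·: vv
V/II-3 ? I-1×I-2: vv|Vv|VV
V/II-4 aff I-1×I-2: Vv|VV
V/II-5 aff ·: Vv|VV
V/III-1 aff II-2×II-1: Vv
V/III-2 un II-2×II-1: vv
V/III-3 ? II-4×II-5: vv|Vv|VV
V/III-4 aff II-4×II-5: Vv|VV
⇒ V over [I-1,I-2,II-1,II-2,II-3,II-4,II-5,III-1,III-2,III-3,III-4]: 105 consistent
Z/I-1 aff ·: Zz
Z/I-2 ? ·: zz|Zz
Z/II-1 aff I-1×I-2: Zz|ZZ
Z/II-2 aff ·: Zz|ZZ
Z/II-3 un I-1×I-2: zz
Z/II-4 aff I-1×I-2: Zz|ZZ
Z/II-5 aff ·: Zz|ZZ
Z/III-1 aff II-2×II-1: Zz|ZZ
Z/III-2 aff II-2×II-1: Zz|ZZ
Z/III-3 aff II-4×II-5: Zz|ZZ
Z/III-4 aff II-4×II-5: Zz|ZZ
⇒ Z over [I-1,I-2,II-1,II-2,II-3,II-4,II-5,III-1,III-2,III-3,III-4]: 233 consistent

III-1 ∈ {Vv ZZ, Vv Zz}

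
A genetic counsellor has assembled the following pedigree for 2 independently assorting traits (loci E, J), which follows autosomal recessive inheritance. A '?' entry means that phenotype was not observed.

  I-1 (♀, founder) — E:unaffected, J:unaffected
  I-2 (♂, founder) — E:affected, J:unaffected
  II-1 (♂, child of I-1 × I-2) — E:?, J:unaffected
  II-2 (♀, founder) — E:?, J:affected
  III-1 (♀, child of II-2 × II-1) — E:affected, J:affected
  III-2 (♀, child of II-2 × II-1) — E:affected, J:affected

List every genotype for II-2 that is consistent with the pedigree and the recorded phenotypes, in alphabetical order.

E/I-1 un ·: EE|Ee
E/I-2 aff ·: ee
E/II-1 ? I-1×I-2: Ee|ee
E/II-2 ? ·: Ee|ee
E/III-1 aff II-2×II-1: ee
E/III-2 aff II-2×II-1: ee
⇒ E over [I-1,I-2,II-1,II-2,III-1,III-2]: 6 consistent
J/I-1 un ·: JJ|Jj
J/I-2 un ·: JJ|Jj
J/II-1 un I-1×I-2: Jj
J/II-2 aff ·: jj
J/III-1 aff II-2×II-1: jj
J/III-2 aff II-2×II-1: jj
⇒ J over [I-1,I-2,II-1,II-2,III-1,III-2]: 3 consistent

II-2 ∈ {Ee jj, ee jj}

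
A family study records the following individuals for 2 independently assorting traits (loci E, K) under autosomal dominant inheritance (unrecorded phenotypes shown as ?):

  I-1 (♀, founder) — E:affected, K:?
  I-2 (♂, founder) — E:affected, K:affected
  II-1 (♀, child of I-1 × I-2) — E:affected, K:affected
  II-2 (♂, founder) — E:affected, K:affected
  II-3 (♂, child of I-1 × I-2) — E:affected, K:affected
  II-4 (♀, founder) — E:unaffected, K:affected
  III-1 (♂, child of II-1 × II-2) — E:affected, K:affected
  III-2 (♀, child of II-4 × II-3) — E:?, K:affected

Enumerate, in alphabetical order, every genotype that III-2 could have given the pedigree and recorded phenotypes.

E/I-1 aff ·: Ee|EE
E/I-2 aff ·: Ee|EE
E/II-1 aff I-1×I-2: Ee|EE
E/II-2 aff ·: Ee|EE
E/II-3 aff I-1×I-2: Ee|EE
E/II-4 un ·: ee
E/III-1 aff II-1×II-2: Ee|EE
E/III-2 ? II-4×II-3: ee|Ee
⇒ E over [I-1,I-2,II-1,II-2,II-3,II-4,III-1,III-2]: 66 consistent
K/I-1 ? ·: kk|Kk|KK
K/I-2 aff ·: Kk|KK
K/II-1 aff I-1×I-2: Kk|KK
K/II-2 aff ·: Kk|KK
K/II-3 aff I-1×I-2: Kk|KK
K/II-4 aff ·: Kk|KK
K/III-1 aff II-1×II-2: Kk|KK
K/III-2 aff II-4×II-3: Kk|KK
⇒ K over [I-1,I-2,II-1,II-2,II-3,II-4,III-1,III-2]: 188 consistent

III-2 ∈ {Ee KK, Ee Kk, ee KK, ee Kk}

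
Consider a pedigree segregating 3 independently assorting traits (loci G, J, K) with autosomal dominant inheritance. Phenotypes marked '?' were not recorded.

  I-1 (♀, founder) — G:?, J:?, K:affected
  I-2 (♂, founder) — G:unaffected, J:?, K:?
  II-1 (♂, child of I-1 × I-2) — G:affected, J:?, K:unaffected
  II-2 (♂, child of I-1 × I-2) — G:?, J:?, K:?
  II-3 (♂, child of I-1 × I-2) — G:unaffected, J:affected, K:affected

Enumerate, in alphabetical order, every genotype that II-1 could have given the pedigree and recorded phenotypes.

II-1 ∈ {Gg JJ kk, Gg Jj kk, Gg jj kk}

G/I-1 ? ·: Gg
G/I-2 un ·: gg
G/II-1 aff I-1×I-2: Gg
G/II-2 ? I-1×I-2: gg|Gg
G/II-3 un I-1×I-2: gg
⇒ G over [I-1,I-2,II-1,II-2,II-3]: 2 consistent
J/I-1 ? ·: jj|Jj|JJ
J/I-2 ? ·: jj|Jj|JJ
J/II-1 ? I-1×I-2: jj|Jj|JJ
J/II-2 ? I-1×I-2: jj|Jj|JJ
J/II-3 aff I-1×I-2: Jj|JJ
⇒ J over [I-1,I-2,II-1,II-2,II-3]: 45 consistent
K/I-1 aff ·: Kk
K/I-2 ? ·: kk|Kk
K/II-1 un I-1×I-2: kk
K/II-2 ? I-1×I-2: kk|Kk|KK
K/II-3 aff I-1×I-2: Kk|KK
⇒ K over [I-1,I-2,II-1,II-2,II-3]: 8 consistent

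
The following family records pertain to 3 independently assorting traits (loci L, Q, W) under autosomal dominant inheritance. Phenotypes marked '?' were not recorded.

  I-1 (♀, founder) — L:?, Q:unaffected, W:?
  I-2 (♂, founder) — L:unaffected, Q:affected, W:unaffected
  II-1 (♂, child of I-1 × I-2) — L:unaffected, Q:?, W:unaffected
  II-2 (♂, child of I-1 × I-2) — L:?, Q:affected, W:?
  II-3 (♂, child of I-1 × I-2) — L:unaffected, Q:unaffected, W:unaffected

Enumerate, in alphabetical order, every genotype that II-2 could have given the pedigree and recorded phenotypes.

L/I-1 ? ·: ll|Ll
L/I-2 un ·: ll
L/II-1 un I-1×I-2: ll
L/II-2 ? I-1×I-2: ll|Ll
L/II-3 un I-1×I-2: ll
⇒ L over [I-1,I-2,II-1,II-2,II-3]: 3 consistent
Q/I-1 un ·: qq
Q/I-2 aff ·: Qq
Q/II-1 ? I-1×I-2: qq|Qq
Q/II-2 aff I-1×I-2: Qq
Q/II-3 un I-1×I-2: qq
⇒ Q over [I-1,I-2,II-1,II-2,II-3]: 2 consistent
W/I-1 ? ·: ww|Ww
W/I-2 un ·: ww
W/II-1 un I-1×I-2: ww
W/II-2 ? I-1×I-2: ww|Ww
W/II-3 un I-1×I-2: ww
⇒ W over [I-1,I-2,II-1,II-2,II-3]: 3 consistent

II-2 ∈ {Ll Qq Ww, Ll Qq ww, ll Qq Ww, ll Qq ww}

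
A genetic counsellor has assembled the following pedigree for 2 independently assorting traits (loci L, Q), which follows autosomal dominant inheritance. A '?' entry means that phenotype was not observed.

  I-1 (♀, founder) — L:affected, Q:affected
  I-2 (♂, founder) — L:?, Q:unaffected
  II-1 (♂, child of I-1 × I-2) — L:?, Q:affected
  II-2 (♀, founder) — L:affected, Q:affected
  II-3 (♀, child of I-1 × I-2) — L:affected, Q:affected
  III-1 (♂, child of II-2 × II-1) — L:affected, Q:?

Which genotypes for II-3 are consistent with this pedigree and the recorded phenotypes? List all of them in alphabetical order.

L/I-1 aff ·: Ll|LL
L/I-2 ? ·: ll|Ll|LL
L/II-1 ? I-1×I-2: ll|Ll|LL
L/II-2 aff ·: Ll|LL
L/II-3 aff I-1×I-2: Ll|LL
L/III-1 aff II-2×II-1: Ll|LL
⇒ L over [I-1,I-2,II-1,II-2,II-3,III-1]: 59 consistent
Q/I-1 aff ·: Qq|QQ
Q/I-2 un ·: qq
Q/II-1 aff I-1×I-2: Qq
Q/II-2 aff ·: Qq|QQ
Q/II-3 aff I-1×I-2: Qq
Q/III-1 ? II-2×II-1: qq|Qq|QQ
⇒ Q over [I-1,I-2,II-1,II-2,II-3,III-1]: 10 consistent

II-3 ∈ {LL Qq, Ll Qq}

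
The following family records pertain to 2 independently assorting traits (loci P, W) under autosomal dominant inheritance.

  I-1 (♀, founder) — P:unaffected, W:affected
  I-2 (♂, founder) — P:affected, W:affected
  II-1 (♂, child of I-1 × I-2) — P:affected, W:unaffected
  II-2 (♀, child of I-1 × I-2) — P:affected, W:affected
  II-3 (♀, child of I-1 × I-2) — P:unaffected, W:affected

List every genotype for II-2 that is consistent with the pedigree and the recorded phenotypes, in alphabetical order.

II-2 ∈ {Pp WW, Pp Ww}

P/I-1 un ·: pp
P/I-2 aff ·: Pp
P/II-1 aff I-1×I-2: Pp
P/II-2 aff I-1×I-2: Pp
P/II-3 un I-1×I-2: pp
⇒ P over [I-1,I-2,II-1,II-2,II-3]: 1 consistent
W/I-1 aff ·: Ww
W/I-2 aff ·: Ww
W/II-1 un I-1×I-2: ww
W/II-2 aff I-1×I-2: Ww|WW
W/II-3 aff I-1×I-2: Ww|WW
⇒ W over [I-1,I-2,II-1,II-2,II-3]: 4 consistent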